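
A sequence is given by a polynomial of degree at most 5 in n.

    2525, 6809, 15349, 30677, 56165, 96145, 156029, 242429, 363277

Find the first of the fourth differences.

Δ: 4284, 8540, 15328, 25488, 39980, 59884, 86400, 120848
Δ²: 4256, 6788, 10160, 14492, 19904, 26516, 34448
Δ³: 2532, 3372, 4332, 5412, 6612, 7932
Δ⁴: 840, 960, 1080, 1200, 1320
Δ⁵: 120, 120, 120, 120

840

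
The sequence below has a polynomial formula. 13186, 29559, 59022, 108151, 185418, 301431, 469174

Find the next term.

704247

16373, 29463, 49129, 77267, 116013, 167743
13090, 19666, 28138, 38746, 51730
6576, 8472, 10608, 12984
1896, 2136, 2376
240, 240
Fifth differences constant at 240.
2376 + 240 = 2616;  12984 + 2616 = 15600;  51730 + 15600 = 67330;  167743 + 67330 = 235073;  469174 + 235073 = 704247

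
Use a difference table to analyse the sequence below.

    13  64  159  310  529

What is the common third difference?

D1: 51, 95, 151, 219
D2: 44, 56, 68
D3: 12, 12

12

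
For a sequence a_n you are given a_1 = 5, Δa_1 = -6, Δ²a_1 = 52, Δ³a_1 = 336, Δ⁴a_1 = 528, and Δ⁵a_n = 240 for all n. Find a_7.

Build the table forward from the leading diagonal:
Δ⁵: 240, 240, 240, 240, 240, 240, 240
Δ⁴: 528, 768, 1008, 1248, 1488, 1728, 1968
Δ³: 336, 864, 1632, 2640, 3888, 5376, 7104
Δ²: 52, 388, 1252, 2884, 5524, 9412, 14788
Δ: -6, 46, 434, 1686, 4570, 10094, 19506
a: 5, -1, 45, 479, 2165, 6735, 16829

16829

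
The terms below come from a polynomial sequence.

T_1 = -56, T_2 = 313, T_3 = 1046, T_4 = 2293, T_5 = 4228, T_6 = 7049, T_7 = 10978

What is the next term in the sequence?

Δ: 369 , 733 , 1247 , 1935 , 2821 , 3929
Δ²: 364 , 514 , 688 , 886 , 1108
Δ³: 150 , 174 , 198 , 222
Δ⁴: 24 , 24 , 24
The fourth differences are constant (24).
222 + 24 = 246;  1108 + 246 = 1354;  3929 + 1354 = 5283;  10978 + 5283 = 16261

16261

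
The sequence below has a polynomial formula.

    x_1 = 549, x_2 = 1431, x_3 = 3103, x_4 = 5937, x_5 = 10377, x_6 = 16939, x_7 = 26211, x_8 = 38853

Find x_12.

First differences: 882, 1672, 2834, 4440, 6562, 9272, 12642
Second differences: 790, 1162, 1606, 2122, 2710, 3370
Third differences: 372, 444, 516, 588, 660
Fourth differences: 72, 72, 72, 72
Constant fourth difference = 72, so extend:
660 + 72 = 732;  3370 + 732 = 4102;  12642 + 4102 = 16744;  38853 + 16744 = 55597
732 + 72 = 804;  4102 + 804 = 4906;  16744 + 4906 = 21650;  55597 + 21650 = 77247
804 + 72 = 876;  4906 + 876 = 5782;  21650 + 5782 = 27432;  77247 + 27432 = 104679
876 + 72 = 948;  5782 + 948 = 6730;  27432 + 6730 = 34162;  104679 + 34162 = 138841

138841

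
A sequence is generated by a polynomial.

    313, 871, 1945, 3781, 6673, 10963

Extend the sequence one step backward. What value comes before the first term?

73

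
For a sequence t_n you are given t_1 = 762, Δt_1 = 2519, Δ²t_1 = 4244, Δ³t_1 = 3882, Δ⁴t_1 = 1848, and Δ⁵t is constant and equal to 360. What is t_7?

187056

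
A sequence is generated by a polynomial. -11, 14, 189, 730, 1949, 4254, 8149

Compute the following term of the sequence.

14234

First differences: 25, 175, 541, 1219, 2305, 3895
Second differences: 150, 366, 678, 1086, 1590
Third differences: 216, 312, 408, 504
Fourth differences: 96, 96, 96
Fourth differences constant at 96.
504 + 96 = 600;  1590 + 600 = 2190;  3895 + 2190 = 6085;  8149 + 6085 = 14234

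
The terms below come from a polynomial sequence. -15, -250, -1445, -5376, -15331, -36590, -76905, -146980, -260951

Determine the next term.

-436866

First differences: -235  -1195  -3931  -9955  -21259  -40315  -70075  -113971
Second differences: -960  -2736  -6024  -11304  -19056  -29760  -43896
Third differences: -1776  -3288  -5280  -7752  -10704  -14136
Fourth differences: -1512  -1992  -2472  -2952  -3432
Fifth differences: -480  -480  -480  -480
The fifth differences are constant (-480).
-3432 − 480 = -3912;  -14136 − 3912 = -18048;  -43896 − 18048 = -61944;  -113971 − 61944 = -175915;  -260951 − 175915 = -436866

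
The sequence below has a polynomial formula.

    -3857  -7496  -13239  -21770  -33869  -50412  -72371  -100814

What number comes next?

-136905

Δ: -3639, -5743, -8531, -12099, -16543, -21959, -28443
Δ²: -2104, -2788, -3568, -4444, -5416, -6484
Δ³: -684, -780, -876, -972, -1068
Δ⁴: -96, -96, -96, -96
Fourth differences constant at -96.
-1068 − 96 = -1164;  -6484 − 1164 = -7648;  -28443 − 7648 = -36091;  -100814 − 36091 = -136905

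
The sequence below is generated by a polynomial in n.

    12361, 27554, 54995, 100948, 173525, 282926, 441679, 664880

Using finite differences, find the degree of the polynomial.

D1: 15193, 27441, 45953, 72577, 109401, 158753, 223201
D2: 12248, 18512, 26624, 36824, 49352, 64448
D3: 6264, 8112, 10200, 12528, 15096
D4: 1848, 2088, 2328, 2568
D5: 240, 240, 240
The fifth differences are constant, so the polynomial has degree 5.

5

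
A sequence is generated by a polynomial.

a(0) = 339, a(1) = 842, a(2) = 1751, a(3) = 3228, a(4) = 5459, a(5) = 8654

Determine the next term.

13047

First differences: 503, 909, 1477, 2231, 3195
Second differences: 406, 568, 754, 964
Third differences: 162, 186, 210
Fourth differences: 24, 24
Fourth differences constant at 24.
210 + 24 = 234;  964 + 234 = 1198;  3195 + 1198 = 4393;  8654 + 4393 = 13047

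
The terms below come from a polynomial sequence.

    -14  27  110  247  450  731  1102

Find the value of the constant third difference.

Δ: 41, 83, 137, 203, 281, 371
Δ²: 42, 54, 66, 78, 90
Δ³: 12, 12, 12, 12

12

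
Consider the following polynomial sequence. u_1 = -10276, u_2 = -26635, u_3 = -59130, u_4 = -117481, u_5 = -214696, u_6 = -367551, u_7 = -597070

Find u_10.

-2029651

D1: -16359, -32495, -58351, -97215, -152855, -229519
D2: -16136, -25856, -38864, -55640, -76664
D3: -9720, -13008, -16776, -21024
D4: -3288, -3768, -4248
D5: -480, -480
Constant fifth difference = -480, so extend:
-4248 − 480 = -4728;  -21024 − 4728 = -25752;  -76664 − 25752 = -102416;  -229519 − 102416 = -331935;  -597070 − 331935 = -929005
-4728 − 480 = -5208;  -25752 − 5208 = -30960;  -102416 − 30960 = -133376;  -331935 − 133376 = -465311;  -929005 − 465311 = -1394316
-5208 − 480 = -5688;  -30960 − 5688 = -36648;  -133376 − 36648 = -170024;  -465311 − 170024 = -635335;  -1394316 − 635335 = -2029651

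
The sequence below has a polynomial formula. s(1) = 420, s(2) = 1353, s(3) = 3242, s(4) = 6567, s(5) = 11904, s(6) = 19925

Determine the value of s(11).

130530

933 , 1889 , 3325 , 5337 , 8021
956 , 1436 , 2012 , 2684
480 , 576 , 672
96 , 96
Constant fourth difference = 96, so extend:
672 + 96 = 768;  2684 + 768 = 3452;  8021 + 3452 = 11473;  19925 + 11473 = 31398
768 + 96 = 864;  3452 + 864 = 4316;  11473 + 4316 = 15789;  31398 + 15789 = 47187
864 + 96 = 960;  4316 + 960 = 5276;  15789 + 5276 = 21065;  47187 + 21065 = 68252
960 + 96 = 1056;  5276 + 1056 = 6332;  21065 + 6332 = 27397;  68252 + 27397 = 95649
1056 + 96 = 1152;  6332 + 1152 = 7484;  27397 + 7484 = 34881;  95649 + 34881 = 130530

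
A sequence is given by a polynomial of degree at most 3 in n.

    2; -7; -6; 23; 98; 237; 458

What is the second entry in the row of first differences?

Δ: -9, 1, 29, 75, 139, 221
Δ²: 10, 28, 46, 64, 82
Δ³: 18, 18, 18, 18

1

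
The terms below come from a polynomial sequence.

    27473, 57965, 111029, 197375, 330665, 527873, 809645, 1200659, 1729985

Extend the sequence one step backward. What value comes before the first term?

11435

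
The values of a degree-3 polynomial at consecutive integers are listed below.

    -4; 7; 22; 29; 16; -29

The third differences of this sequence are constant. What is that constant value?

First differences: 11, 15, 7, -13, -45
Second differences: 4, -8, -20, -32
Third differences: -12, -12, -12

-12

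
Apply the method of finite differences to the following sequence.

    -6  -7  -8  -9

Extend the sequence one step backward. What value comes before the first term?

First differences: -1  -1  -1
The first differences are constant at -1.
Work back: -6 + 1 = -5

-5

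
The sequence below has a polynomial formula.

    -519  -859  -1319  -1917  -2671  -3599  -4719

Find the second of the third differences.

Δ: -340, -460, -598, -754, -928, -1120
Δ²: -120, -138, -156, -174, -192
Δ³: -18, -18, -18, -18

-18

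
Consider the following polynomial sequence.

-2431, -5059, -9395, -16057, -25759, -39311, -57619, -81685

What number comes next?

-112607

D1: -2628, -4336, -6662, -9702, -13552, -18308, -24066
D2: -1708, -2326, -3040, -3850, -4756, -5758
D3: -618, -714, -810, -906, -1002
D4: -96, -96, -96, -96
The fourth differences are constant (-96).
-1002 − 96 = -1098;  -5758 − 1098 = -6856;  -24066 − 6856 = -30922;  -81685 − 30922 = -112607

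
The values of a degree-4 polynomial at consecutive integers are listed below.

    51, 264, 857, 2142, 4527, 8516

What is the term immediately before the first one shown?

2

First differences: 213  593  1285  2385  3989
Second differences: 380  692  1100  1604
Third differences: 312  408  504
Fourth differences: 96  96
The fourth differences are constant at 96.
Work back: 312 − 96 = 216;  380 − 216 = 164;  213 − 164 = 49;  51 − 49 = 2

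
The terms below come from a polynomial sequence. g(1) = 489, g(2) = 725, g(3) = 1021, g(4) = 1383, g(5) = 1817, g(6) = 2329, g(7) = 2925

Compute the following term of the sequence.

Δ: 236, 296, 362, 434, 512, 596
Δ²: 60, 66, 72, 78, 84
Δ³: 6, 6, 6, 6
Third differences constant at 6.
84 + 6 = 90;  596 + 90 = 686;  2925 + 686 = 3611

3611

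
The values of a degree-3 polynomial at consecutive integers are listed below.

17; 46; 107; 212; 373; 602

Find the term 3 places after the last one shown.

29, 61, 105, 161, 229
32, 44, 56, 68
12, 12, 12
The third differences are constant (12).
68 + 12 = 80;  229 + 80 = 309;  602 + 309 = 911
80 + 12 = 92;  309 + 92 = 401;  911 + 401 = 1312
92 + 12 = 104;  401 + 104 = 505;  1312 + 505 = 1817

1817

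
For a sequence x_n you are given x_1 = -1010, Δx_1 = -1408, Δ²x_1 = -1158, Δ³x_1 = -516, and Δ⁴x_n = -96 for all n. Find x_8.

-56604

Build the table forward from the leading diagonal:
Δ⁴: -96  -96  -96  -96  -96  -96  -96  -96
Δ³: -516  -612  -708  -804  -900  -996  -1092  -1188
Δ²: -1158  -1674  -2286  -2994  -3798  -4698  -5694  -6786
Δ: -1408  -2566  -4240  -6526  -9520  -13318  -18016  -23710
x: -1010  -2418  -4984  -9224  -15750  -25270  -38588  -56604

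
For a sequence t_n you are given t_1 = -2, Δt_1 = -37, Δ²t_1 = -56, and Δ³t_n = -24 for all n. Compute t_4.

Build the table forward from the leading diagonal:
D3: -24, -24, -24, -24
D2: -56, -80, -104, -128
D1: -37, -93, -173, -277
t: -2, -39, -132, -305

-305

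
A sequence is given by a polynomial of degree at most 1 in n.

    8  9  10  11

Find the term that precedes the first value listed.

First differences: 1, 1, 1
The first differences are constant at 1.
Work back: 8 − 1 = 7

7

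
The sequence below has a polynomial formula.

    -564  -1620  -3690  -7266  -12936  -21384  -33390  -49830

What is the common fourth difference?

-96

Δ: -1056, -2070, -3576, -5670, -8448, -12006, -16440
Δ²: -1014, -1506, -2094, -2778, -3558, -4434
Δ³: -492, -588, -684, -780, -876
Δ⁴: -96, -96, -96, -96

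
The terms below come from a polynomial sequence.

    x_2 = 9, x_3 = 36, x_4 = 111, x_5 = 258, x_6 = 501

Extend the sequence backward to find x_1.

6

D1: 27, 75, 147, 243
D2: 48, 72, 96
D3: 24, 24
The third differences are constant at 24.
Work back: 48 − 24 = 24;  27 − 24 = 3;  9 − 3 = 6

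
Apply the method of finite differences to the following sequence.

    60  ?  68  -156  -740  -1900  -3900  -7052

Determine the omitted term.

100

Using the last 6 terms:
-224  -584  -1160  -2000  -3152
-360  -576  -840  -1152
-216  -264  -312
-48  -48
Constant fourth difference = -48.
Extend backward: -216 + 48 = -168;  -360 + 168 = -192;  -224 + 192 = -32;  68 + 32 = 100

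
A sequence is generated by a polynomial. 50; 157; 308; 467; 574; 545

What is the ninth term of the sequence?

D1: 107 , 151 , 159 , 107 , -29
D2: 44 , 8 , -52 , -136
D3: -36 , -60 , -84
D4: -24 , -24
The fourth differences are constant (-24).
-84 − 24 = -108;  -136 − 108 = -244;  -29 − 244 = -273;  545 − 273 = 272
-108 − 24 = -132;  -244 − 132 = -376;  -273 − 376 = -649;  272 − 649 = -377
-132 − 24 = -156;  -376 − 156 = -532;  -649 − 532 = -1181;  -377 − 1181 = -1558

-1558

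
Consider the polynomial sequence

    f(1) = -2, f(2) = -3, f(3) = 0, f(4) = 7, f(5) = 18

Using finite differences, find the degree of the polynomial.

2

First differences: -1, 3, 7, 11
Second differences: 4, 4, 4
The second differences are constant, so the polynomial has degree 2.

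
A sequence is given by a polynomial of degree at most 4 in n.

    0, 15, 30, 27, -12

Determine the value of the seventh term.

D1: 15, 15, -3, -39
D2: 0, -18, -36
D3: -18, -18
Third differences constant at -18.
-36 − 18 = -54;  -39 − 54 = -93;  -12 − 93 = -105
-54 − 18 = -72;  -93 − 72 = -165;  -105 − 165 = -270

-270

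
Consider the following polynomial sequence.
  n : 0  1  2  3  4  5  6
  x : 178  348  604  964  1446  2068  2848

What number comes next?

170, 256, 360, 482, 622, 780
86, 104, 122, 140, 158
18, 18, 18, 18
Third differences constant at 18.
158 + 18 = 176;  780 + 176 = 956;  2848 + 956 = 3804

3804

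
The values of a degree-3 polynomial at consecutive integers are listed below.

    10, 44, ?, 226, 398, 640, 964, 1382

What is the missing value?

Using the last 5 terms:
172, 242, 324, 418
70, 82, 94
12, 12
Constant third difference = 12.
Extend backward: 70 − 12 = 58;  172 − 58 = 114;  226 − 114 = 112

112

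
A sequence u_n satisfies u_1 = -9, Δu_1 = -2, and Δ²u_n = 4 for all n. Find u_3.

Build the table forward from the leading diagonal:
Δ²: 4, 4, 4
Δ: -2, 2, 6
u: -9, -11, -9

-9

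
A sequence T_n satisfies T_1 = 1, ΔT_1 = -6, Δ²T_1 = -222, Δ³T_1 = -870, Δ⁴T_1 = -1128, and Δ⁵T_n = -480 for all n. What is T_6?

-17069

Build the table forward from the leading diagonal:
Δ⁵: -480  -480  -480  -480  -480  -480
Δ⁴: -1128  -1608  -2088  -2568  -3048  -3528
Δ³: -870  -1998  -3606  -5694  -8262  -11310
Δ²: -222  -1092  -3090  -6696  -12390  -20652
Δ: -6  -228  -1320  -4410  -11106  -23496
T: 1  -5  -233  -1553  -5963  -17069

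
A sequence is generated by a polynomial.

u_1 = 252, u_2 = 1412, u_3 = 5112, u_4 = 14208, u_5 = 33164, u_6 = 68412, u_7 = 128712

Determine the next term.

225512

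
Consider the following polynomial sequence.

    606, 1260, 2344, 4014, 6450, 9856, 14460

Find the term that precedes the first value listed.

Δ: 654  1084  1670  2436  3406  4604
Δ²: 430  586  766  970  1198
Δ³: 156  180  204  228
Δ⁴: 24  24  24
The fourth differences are constant at 24.
Work back: 156 − 24 = 132;  430 − 132 = 298;  654 − 298 = 356;  606 − 356 = 250

250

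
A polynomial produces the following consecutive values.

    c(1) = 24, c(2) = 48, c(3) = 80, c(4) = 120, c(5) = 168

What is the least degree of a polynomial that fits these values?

2

First differences: 24, 32, 40, 48
Second differences: 8, 8, 8
The second differences are constant, so the polynomial has degree 2.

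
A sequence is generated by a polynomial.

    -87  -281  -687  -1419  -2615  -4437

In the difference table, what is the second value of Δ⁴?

-24

Δ: -194, -406, -732, -1196, -1822
Δ²: -212, -326, -464, -626
Δ³: -114, -138, -162
Δ⁴: -24, -24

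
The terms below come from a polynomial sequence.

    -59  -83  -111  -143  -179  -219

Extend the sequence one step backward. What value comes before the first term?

-39

-24, -28, -32, -36, -40
-4, -4, -4, -4
The second differences are constant at -4.
Work back: -24 + 4 = -20;  -59 + 20 = -39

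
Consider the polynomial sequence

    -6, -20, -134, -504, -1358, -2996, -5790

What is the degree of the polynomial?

4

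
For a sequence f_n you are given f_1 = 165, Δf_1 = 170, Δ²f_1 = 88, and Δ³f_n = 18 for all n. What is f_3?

Build the table forward from the leading diagonal:
D3: 18, 18, 18
D2: 88, 106, 124
D1: 170, 258, 364
f: 165, 335, 593

593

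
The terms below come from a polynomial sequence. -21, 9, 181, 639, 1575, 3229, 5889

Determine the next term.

9891

First differences: 30 , 172 , 458 , 936 , 1654 , 2660
Second differences: 142 , 286 , 478 , 718 , 1006
Third differences: 144 , 192 , 240 , 288
Fourth differences: 48 , 48 , 48
Constant fourth difference = 48, so extend:
288 + 48 = 336;  1006 + 336 = 1342;  2660 + 1342 = 4002;  5889 + 4002 = 9891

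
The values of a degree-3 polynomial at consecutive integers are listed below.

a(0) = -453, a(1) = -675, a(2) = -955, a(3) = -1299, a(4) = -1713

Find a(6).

-2775

-222, -280, -344, -414
-58, -64, -70
-6, -6
Constant third difference = -6, so extend:
-70 − 6 = -76;  -414 − 76 = -490;  -1713 − 490 = -2203
-76 − 6 = -82;  -490 − 82 = -572;  -2203 − 572 = -2775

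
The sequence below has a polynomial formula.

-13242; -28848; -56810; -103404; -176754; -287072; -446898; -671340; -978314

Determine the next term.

-1388784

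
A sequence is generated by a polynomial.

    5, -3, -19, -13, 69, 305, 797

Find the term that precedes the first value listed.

-8, -16, 6, 82, 236, 492
-8, 22, 76, 154, 256
30, 54, 78, 102
24, 24, 24
The fourth differences are constant at 24.
Work back: 30 − 24 = 6;  -8 − 6 = -14;  -8 + 14 = 6;  5 − 6 = -1

-1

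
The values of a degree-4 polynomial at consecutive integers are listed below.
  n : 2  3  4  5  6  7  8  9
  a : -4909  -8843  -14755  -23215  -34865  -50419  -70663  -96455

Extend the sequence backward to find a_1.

-2455

-3934, -5912, -8460, -11650, -15554, -20244, -25792
-1978, -2548, -3190, -3904, -4690, -5548
-570, -642, -714, -786, -858
-72, -72, -72, -72
The fourth differences are constant at -72.
Work back: -570 + 72 = -498;  -1978 + 498 = -1480;  -3934 + 1480 = -2454;  -4909 + 2454 = -2455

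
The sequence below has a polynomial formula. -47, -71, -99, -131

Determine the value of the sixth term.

-207

Δ: -24  -28  -32
Δ²: -4  -4
Constant second difference = -4, so extend:
-32 − 4 = -36;  -131 − 36 = -167
-36 − 4 = -40;  -167 − 40 = -207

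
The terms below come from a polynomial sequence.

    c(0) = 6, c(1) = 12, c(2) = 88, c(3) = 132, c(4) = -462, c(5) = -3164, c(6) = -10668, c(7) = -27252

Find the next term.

-59138

First differences: 6 , 76 , 44 , -594 , -2702 , -7504 , -16584
Second differences: 70 , -32 , -638 , -2108 , -4802 , -9080
Third differences: -102 , -606 , -1470 , -2694 , -4278
Fourth differences: -504 , -864 , -1224 , -1584
Fifth differences: -360 , -360 , -360
The fifth differences are constant (-360).
-1584 − 360 = -1944;  -4278 − 1944 = -6222;  -9080 − 6222 = -15302;  -16584 − 15302 = -31886;  -27252 − 31886 = -59138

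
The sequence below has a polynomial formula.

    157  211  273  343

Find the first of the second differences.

D1: 54, 62, 70
D2: 8, 8

8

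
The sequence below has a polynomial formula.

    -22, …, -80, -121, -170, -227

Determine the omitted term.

-47

Using the last 4 terms:
Δ: -41  -49  -57
Δ²: -8  -8
Constant second difference = -8.
Extend backward: -41 + 8 = -33;  -80 + 33 = -47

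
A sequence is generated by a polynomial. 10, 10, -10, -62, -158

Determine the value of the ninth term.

-1222

Δ: 0  -20  -52  -96
Δ²: -20  -32  -44
Δ³: -12  -12
The third differences are constant (-12).
-44 − 12 = -56;  -96 − 56 = -152;  -158 − 152 = -310
-56 − 12 = -68;  -152 − 68 = -220;  -310 − 220 = -530
-68 − 12 = -80;  -220 − 80 = -300;  -530 − 300 = -830
-80 − 12 = -92;  -300 − 92 = -392;  -830 − 392 = -1222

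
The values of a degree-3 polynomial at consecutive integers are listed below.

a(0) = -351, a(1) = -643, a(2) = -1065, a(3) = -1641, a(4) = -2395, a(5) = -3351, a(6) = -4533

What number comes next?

-5965

D1: -292  -422  -576  -754  -956  -1182
D2: -130  -154  -178  -202  -226
D3: -24  -24  -24  -24
Third differences constant at -24.
-226 − 24 = -250;  -1182 − 250 = -1432;  -4533 − 1432 = -5965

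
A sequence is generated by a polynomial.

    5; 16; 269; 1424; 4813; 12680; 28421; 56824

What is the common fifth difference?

240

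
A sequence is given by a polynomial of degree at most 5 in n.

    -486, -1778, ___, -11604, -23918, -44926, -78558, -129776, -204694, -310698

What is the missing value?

Using the last 7 terms:
D1: -12314, -21008, -33632, -51218, -74918, -106004
D2: -8694, -12624, -17586, -23700, -31086
D3: -3930, -4962, -6114, -7386
D4: -1032, -1152, -1272
D5: -120, -120
Constant fifth difference = -120.
Extend backward: -1032 + 120 = -912;  -3930 + 912 = -3018;  -8694 + 3018 = -5676;  -12314 + 5676 = -6638;  -11604 + 6638 = -4966

-4966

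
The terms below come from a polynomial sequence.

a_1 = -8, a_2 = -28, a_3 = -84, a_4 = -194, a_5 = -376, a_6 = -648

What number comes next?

First differences: -20, -56, -110, -182, -272
Second differences: -36, -54, -72, -90
Third differences: -18, -18, -18
Constant third difference = -18, so extend:
-90 − 18 = -108;  -272 − 108 = -380;  -648 − 380 = -1028

-1028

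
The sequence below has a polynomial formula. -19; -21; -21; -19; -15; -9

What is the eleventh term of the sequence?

Δ: -2, 0, 2, 4, 6
Δ²: 2, 2, 2, 2
The second differences are constant (2).
6 + 2 = 8;  -9 + 8 = -1
8 + 2 = 10;  -1 + 10 = 9
10 + 2 = 12;  9 + 12 = 21
12 + 2 = 14;  21 + 14 = 35
14 + 2 = 16;  35 + 16 = 51

51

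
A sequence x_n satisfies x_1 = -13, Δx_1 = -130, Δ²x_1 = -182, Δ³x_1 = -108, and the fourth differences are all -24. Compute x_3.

Build the table forward from the leading diagonal:
D4: -24, -24, -24
D3: -108, -132, -156
D2: -182, -290, -422
D1: -130, -312, -602
x: -13, -143, -455

-455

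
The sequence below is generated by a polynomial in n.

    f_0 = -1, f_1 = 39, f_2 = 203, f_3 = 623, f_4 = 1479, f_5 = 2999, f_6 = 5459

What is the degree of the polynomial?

D1: 40, 164, 420, 856, 1520, 2460
D2: 124, 256, 436, 664, 940
D3: 132, 180, 228, 276
D4: 48, 48, 48
The fourth differences are constant, so the polynomial has degree 4.

4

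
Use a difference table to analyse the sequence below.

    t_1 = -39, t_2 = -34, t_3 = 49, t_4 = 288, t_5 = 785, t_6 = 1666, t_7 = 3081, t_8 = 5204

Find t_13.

Δ: 5, 83, 239, 497, 881, 1415, 2123
Δ²: 78, 156, 258, 384, 534, 708
Δ³: 78, 102, 126, 150, 174
Δ⁴: 24, 24, 24, 24
The fourth differences are constant (24).
174 + 24 = 198;  708 + 198 = 906;  2123 + 906 = 3029;  5204 + 3029 = 8233
198 + 24 = 222;  906 + 222 = 1128;  3029 + 1128 = 4157;  8233 + 4157 = 12390
222 + 24 = 246;  1128 + 246 = 1374;  4157 + 1374 = 5531;  12390 + 5531 = 17921
246 + 24 = 270;  1374 + 270 = 1644;  5531 + 1644 = 7175;  17921 + 7175 = 25096
270 + 24 = 294;  1644 + 294 = 1938;  7175 + 1938 = 9113;  25096 + 9113 = 34209

34209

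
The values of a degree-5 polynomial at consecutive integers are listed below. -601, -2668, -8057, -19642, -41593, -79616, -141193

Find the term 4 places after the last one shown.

-848281

Δ: -2067, -5389, -11585, -21951, -38023, -61577
Δ²: -3322, -6196, -10366, -16072, -23554
Δ³: -2874, -4170, -5706, -7482
Δ⁴: -1296, -1536, -1776
Δ⁵: -240, -240
Fifth differences constant at -240.
-1776 − 240 = -2016;  -7482 − 2016 = -9498;  -23554 − 9498 = -33052;  -61577 − 33052 = -94629;  -141193 − 94629 = -235822
-2016 − 240 = -2256;  -9498 − 2256 = -11754;  -33052 − 11754 = -44806;  -94629 − 44806 = -139435;  -235822 − 139435 = -375257
-2256 − 240 = -2496;  -11754 − 2496 = -14250;  -44806 − 14250 = -59056;  -139435 − 59056 = -198491;  -375257 − 198491 = -573748
-2496 − 240 = -2736;  -14250 − 2736 = -16986;  -59056 − 16986 = -76042;  -198491 − 76042 = -274533;  -573748 − 274533 = -848281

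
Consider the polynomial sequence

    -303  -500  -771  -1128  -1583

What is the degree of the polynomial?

Δ: -197, -271, -357, -455
Δ²: -74, -86, -98
Δ³: -12, -12
The third differences are constant, so the polynomial has degree 3.

3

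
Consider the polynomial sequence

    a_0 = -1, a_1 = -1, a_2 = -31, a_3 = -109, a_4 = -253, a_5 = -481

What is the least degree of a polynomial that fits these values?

D1: 0, -30, -78, -144, -228
D2: -30, -48, -66, -84
D3: -18, -18, -18
The third differences are constant, so the polynomial has degree 3.

3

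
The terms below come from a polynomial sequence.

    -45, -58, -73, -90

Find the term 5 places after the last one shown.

D1: -13, -15, -17
D2: -2, -2
The second differences are constant (-2).
-17 − 2 = -19;  -90 − 19 = -109
-19 − 2 = -21;  -109 − 21 = -130
-21 − 2 = -23;  -130 − 23 = -153
-23 − 2 = -25;  -153 − 25 = -178
-25 − 2 = -27;  -178 − 27 = -205

-205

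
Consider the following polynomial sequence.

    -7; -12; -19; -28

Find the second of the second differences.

-2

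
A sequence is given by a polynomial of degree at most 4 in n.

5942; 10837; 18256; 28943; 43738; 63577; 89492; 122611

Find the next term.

164158

4895, 7419, 10687, 14795, 19839, 25915, 33119
2524, 3268, 4108, 5044, 6076, 7204
744, 840, 936, 1032, 1128
96, 96, 96, 96
Constant fourth difference = 96, so extend:
1128 + 96 = 1224;  7204 + 1224 = 8428;  33119 + 8428 = 41547;  122611 + 41547 = 164158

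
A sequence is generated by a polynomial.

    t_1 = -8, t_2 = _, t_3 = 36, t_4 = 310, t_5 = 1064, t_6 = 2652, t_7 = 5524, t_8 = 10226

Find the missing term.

Using the last 6 terms:
D1: 274  754  1588  2872  4702
D2: 480  834  1284  1830
D3: 354  450  546
D4: 96  96
Constant fourth difference = 96.
Extend backward: 354 − 96 = 258;  480 − 258 = 222;  274 − 222 = 52;  36 − 52 = -16

-16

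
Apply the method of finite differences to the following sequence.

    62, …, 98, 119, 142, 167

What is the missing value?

79

Using the last 4 terms:
21, 23, 25
2, 2
Constant second difference = 2.
Extend backward: 21 − 2 = 19;  98 − 19 = 79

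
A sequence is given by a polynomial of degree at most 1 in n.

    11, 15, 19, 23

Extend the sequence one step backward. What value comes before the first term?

7

D1: 4, 4, 4
The first differences are constant at 4.
Work back: 11 − 4 = 7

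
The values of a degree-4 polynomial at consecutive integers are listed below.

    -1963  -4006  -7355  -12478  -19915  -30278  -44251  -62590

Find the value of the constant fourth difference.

-72

D1: -2043, -3349, -5123, -7437, -10363, -13973, -18339
D2: -1306, -1774, -2314, -2926, -3610, -4366
D3: -468, -540, -612, -684, -756
D4: -72, -72, -72, -72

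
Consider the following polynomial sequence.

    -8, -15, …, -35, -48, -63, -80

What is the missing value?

Using the last 4 terms:
First differences: -13, -15, -17
Second differences: -2, -2
Constant second difference = -2.
Extend backward: -13 + 2 = -11;  -35 + 11 = -24

-24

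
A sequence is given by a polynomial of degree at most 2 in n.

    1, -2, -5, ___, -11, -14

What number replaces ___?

-8

Using the first 3 terms:
First differences: -3, -3
Constant first difference = -3.
Extend forward: -5 − 3 = -8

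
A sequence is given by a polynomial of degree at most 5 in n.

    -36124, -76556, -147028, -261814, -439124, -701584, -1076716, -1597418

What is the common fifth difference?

-480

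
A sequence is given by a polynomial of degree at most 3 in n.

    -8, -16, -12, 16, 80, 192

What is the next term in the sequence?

364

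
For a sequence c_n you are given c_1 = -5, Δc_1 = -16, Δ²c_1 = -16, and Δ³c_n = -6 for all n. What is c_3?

Build the table forward from the leading diagonal:
D3: -6, -6, -6
D2: -16, -22, -28
D1: -16, -32, -54
c: -5, -21, -53

-53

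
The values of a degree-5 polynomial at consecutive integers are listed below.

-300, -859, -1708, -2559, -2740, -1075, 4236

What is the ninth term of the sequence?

36836

First differences: -559  -849  -851  -181  1665  5311
Second differences: -290  -2  670  1846  3646
Third differences: 288  672  1176  1800
Fourth differences: 384  504  624
Fifth differences: 120  120
Fifth differences constant at 120.
624 + 120 = 744;  1800 + 744 = 2544;  3646 + 2544 = 6190;  5311 + 6190 = 11501;  4236 + 11501 = 15737
744 + 120 = 864;  2544 + 864 = 3408;  6190 + 3408 = 9598;  11501 + 9598 = 21099;  15737 + 21099 = 36836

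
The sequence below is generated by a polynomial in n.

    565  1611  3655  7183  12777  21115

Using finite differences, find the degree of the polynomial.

1046, 2044, 3528, 5594, 8338
998, 1484, 2066, 2744
486, 582, 678
96, 96
The fourth differences are constant, so the polynomial has degree 4.

4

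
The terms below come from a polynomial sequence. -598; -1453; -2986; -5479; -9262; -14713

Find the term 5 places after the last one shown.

-83578

First differences: -855  -1533  -2493  -3783  -5451
Second differences: -678  -960  -1290  -1668
Third differences: -282  -330  -378
Fourth differences: -48  -48
The fourth differences are constant (-48).
-378 − 48 = -426;  -1668 − 426 = -2094;  -5451 − 2094 = -7545;  -14713 − 7545 = -22258
-426 − 48 = -474;  -2094 − 474 = -2568;  -7545 − 2568 = -10113;  -22258 − 10113 = -32371
-474 − 48 = -522;  -2568 − 522 = -3090;  -10113 − 3090 = -13203;  -32371 − 13203 = -45574
-522 − 48 = -570;  -3090 − 570 = -3660;  -13203 − 3660 = -16863;  -45574 − 16863 = -62437
-570 − 48 = -618;  -3660 − 618 = -4278;  -16863 − 4278 = -21141;  -62437 − 21141 = -83578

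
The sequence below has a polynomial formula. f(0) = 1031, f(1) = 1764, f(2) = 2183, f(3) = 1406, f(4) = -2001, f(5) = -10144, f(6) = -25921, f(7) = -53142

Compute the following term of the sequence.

733, 419, -777, -3407, -8143, -15777, -27221
-314, -1196, -2630, -4736, -7634, -11444
-882, -1434, -2106, -2898, -3810
-552, -672, -792, -912
-120, -120, -120
Fifth differences constant at -120.
-912 − 120 = -1032;  -3810 − 1032 = -4842;  -11444 − 4842 = -16286;  -27221 − 16286 = -43507;  -53142 − 43507 = -96649

-96649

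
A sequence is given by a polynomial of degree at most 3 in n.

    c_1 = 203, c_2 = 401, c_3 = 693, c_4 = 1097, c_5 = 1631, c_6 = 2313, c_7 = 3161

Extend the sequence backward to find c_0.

D1: 198, 292, 404, 534, 682, 848
D2: 94, 112, 130, 148, 166
D3: 18, 18, 18, 18
The third differences are constant at 18.
Work back: 94 − 18 = 76;  198 − 76 = 122;  203 − 122 = 81

81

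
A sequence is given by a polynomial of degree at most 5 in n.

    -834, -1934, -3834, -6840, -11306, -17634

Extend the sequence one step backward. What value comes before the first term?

-276

-1100  -1900  -3006  -4466  -6328
-800  -1106  -1460  -1862
-306  -354  -402
-48  -48
The fourth differences are constant at -48.
Work back: -306 + 48 = -258;  -800 + 258 = -542;  -1100 + 542 = -558;  -834 + 558 = -276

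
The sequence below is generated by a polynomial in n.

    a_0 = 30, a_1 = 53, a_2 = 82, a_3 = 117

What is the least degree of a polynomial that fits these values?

23, 29, 35
6, 6
The second differences are constant, so the polynomial has degree 2.

2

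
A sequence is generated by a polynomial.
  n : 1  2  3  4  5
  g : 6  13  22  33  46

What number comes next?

61

7 , 9 , 11 , 13
2 , 2 , 2
Second differences constant at 2.
13 + 2 = 15;  46 + 15 = 61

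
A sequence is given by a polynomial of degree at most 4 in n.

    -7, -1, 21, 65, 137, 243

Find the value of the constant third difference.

6

D1: 6, 22, 44, 72, 106
D2: 16, 22, 28, 34
D3: 6, 6, 6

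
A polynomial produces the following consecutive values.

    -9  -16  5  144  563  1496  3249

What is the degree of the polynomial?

Δ: -7, 21, 139, 419, 933, 1753
Δ²: 28, 118, 280, 514, 820
Δ³: 90, 162, 234, 306
Δ⁴: 72, 72, 72
The fourth differences are constant, so the polynomial has degree 4.

4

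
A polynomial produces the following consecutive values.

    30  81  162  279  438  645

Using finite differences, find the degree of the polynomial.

3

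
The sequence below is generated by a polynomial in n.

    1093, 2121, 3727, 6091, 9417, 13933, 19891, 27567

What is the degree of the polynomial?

4

D1: 1028, 1606, 2364, 3326, 4516, 5958, 7676
D2: 578, 758, 962, 1190, 1442, 1718
D3: 180, 204, 228, 252, 276
D4: 24, 24, 24, 24
The fourth differences are constant, so the polynomial has degree 4.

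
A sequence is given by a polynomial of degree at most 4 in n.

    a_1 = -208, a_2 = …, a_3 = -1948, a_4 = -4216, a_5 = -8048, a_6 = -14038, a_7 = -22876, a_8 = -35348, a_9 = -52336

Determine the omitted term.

-746

Using the last 7 terms:
D1: -2268, -3832, -5990, -8838, -12472, -16988
D2: -1564, -2158, -2848, -3634, -4516
D3: -594, -690, -786, -882
D4: -96, -96, -96
Constant fourth difference = -96.
Extend backward: -594 + 96 = -498;  -1564 + 498 = -1066;  -2268 + 1066 = -1202;  -1948 + 1202 = -746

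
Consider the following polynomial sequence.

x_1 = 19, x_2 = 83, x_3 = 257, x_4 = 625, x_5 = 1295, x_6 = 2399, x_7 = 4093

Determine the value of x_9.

First differences: 64, 174, 368, 670, 1104, 1694
Second differences: 110, 194, 302, 434, 590
Third differences: 84, 108, 132, 156
Fourth differences: 24, 24, 24
Fourth differences constant at 24.
156 + 24 = 180;  590 + 180 = 770;  1694 + 770 = 2464;  4093 + 2464 = 6557
180 + 24 = 204;  770 + 204 = 974;  2464 + 974 = 3438;  6557 + 3438 = 9995

9995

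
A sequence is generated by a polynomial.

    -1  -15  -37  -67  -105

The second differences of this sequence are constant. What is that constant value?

Δ: -14, -22, -30, -38
Δ²: -8, -8, -8

-8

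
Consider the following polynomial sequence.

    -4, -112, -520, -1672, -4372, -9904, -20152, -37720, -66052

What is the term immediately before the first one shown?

Δ: -108  -408  -1152  -2700  -5532  -10248  -17568  -28332
Δ²: -300  -744  -1548  -2832  -4716  -7320  -10764
Δ³: -444  -804  -1284  -1884  -2604  -3444
Δ⁴: -360  -480  -600  -720  -840
Δ⁵: -120  -120  -120  -120
The fifth differences are constant at -120.
Work back: -360 + 120 = -240;  -444 + 240 = -204;  -300 + 204 = -96;  -108 + 96 = -12;  -4 + 12 = 8

8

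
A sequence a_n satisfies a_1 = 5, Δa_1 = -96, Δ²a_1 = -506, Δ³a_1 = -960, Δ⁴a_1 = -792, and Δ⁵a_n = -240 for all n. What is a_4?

Build the table forward from the leading diagonal:
Fifth differences: -240, -240, -240, -240
Fourth differences: -792, -1032, -1272, -1512
Third differences: -960, -1752, -2784, -4056
Second differences: -506, -1466, -3218, -6002
First differences: -96, -602, -2068, -5286
a: 5, -91, -693, -2761

-2761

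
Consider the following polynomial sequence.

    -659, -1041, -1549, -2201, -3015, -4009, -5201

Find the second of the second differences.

-144

D1: -382, -508, -652, -814, -994, -1192
D2: -126, -144, -162, -180, -198
D3: -18, -18, -18, -18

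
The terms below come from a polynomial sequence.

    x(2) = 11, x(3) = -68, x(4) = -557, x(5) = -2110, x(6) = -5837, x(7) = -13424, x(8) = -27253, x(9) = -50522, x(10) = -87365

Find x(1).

D1: -79, -489, -1553, -3727, -7587, -13829, -23269, -36843
D2: -410, -1064, -2174, -3860, -6242, -9440, -13574
D3: -654, -1110, -1686, -2382, -3198, -4134
D4: -456, -576, -696, -816, -936
D5: -120, -120, -120, -120
The fifth differences are constant at -120.
Work back: -456 + 120 = -336;  -654 + 336 = -318;  -410 + 318 = -92;  -79 + 92 = 13;  11 − 13 = -2

-2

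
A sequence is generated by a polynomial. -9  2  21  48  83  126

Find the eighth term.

Δ: 11, 19, 27, 35, 43
Δ²: 8, 8, 8, 8
Second differences constant at 8.
43 + 8 = 51;  126 + 51 = 177
51 + 8 = 59;  177 + 59 = 236

236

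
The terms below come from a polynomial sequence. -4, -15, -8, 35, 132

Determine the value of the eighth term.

D1: -11 , 7 , 43 , 97
D2: 18 , 36 , 54
D3: 18 , 18
Constant third difference = 18, so extend:
54 + 18 = 72;  97 + 72 = 169;  132 + 169 = 301
72 + 18 = 90;  169 + 90 = 259;  301 + 259 = 560
90 + 18 = 108;  259 + 108 = 367;  560 + 367 = 927

927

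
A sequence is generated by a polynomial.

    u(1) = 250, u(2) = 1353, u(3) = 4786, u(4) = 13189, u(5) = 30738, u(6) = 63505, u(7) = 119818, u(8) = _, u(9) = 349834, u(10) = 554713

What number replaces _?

210621

Using the first 7 terms:
First differences: 1103, 3433, 8403, 17549, 32767, 56313
Second differences: 2330, 4970, 9146, 15218, 23546
Third differences: 2640, 4176, 6072, 8328
Fourth differences: 1536, 1896, 2256
Fifth differences: 360, 360
Constant fifth difference = 360.
Extend forward: 2256 + 360 = 2616;  8328 + 2616 = 10944;  23546 + 10944 = 34490;  56313 + 34490 = 90803;  119818 + 90803 = 210621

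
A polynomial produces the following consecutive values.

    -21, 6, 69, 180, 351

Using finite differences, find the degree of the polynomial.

D1: 27, 63, 111, 171
D2: 36, 48, 60
D3: 12, 12
The third differences are constant, so the polynomial has degree 3.

3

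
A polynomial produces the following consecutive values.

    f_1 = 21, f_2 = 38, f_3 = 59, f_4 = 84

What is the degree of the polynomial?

Δ: 17, 21, 25
Δ²: 4, 4
The second differences are constant, so the polynomial has degree 2.

2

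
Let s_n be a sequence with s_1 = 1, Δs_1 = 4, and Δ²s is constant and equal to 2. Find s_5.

29

Build the table forward from the leading diagonal:
Δ²: 2  2  2  2  2
Δ: 4  6  8  10  12
s: 1  5  11  19  29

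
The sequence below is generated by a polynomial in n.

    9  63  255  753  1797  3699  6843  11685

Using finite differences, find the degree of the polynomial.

54, 192, 498, 1044, 1902, 3144, 4842
138, 306, 546, 858, 1242, 1698
168, 240, 312, 384, 456
72, 72, 72, 72
The fourth differences are constant, so the polynomial has degree 4.

4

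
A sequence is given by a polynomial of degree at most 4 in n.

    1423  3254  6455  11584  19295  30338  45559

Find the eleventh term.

First differences: 1831, 3201, 5129, 7711, 11043, 15221
Second differences: 1370, 1928, 2582, 3332, 4178
Third differences: 558, 654, 750, 846
Fourth differences: 96, 96, 96
Fourth differences constant at 96.
846 + 96 = 942;  4178 + 942 = 5120;  15221 + 5120 = 20341;  45559 + 20341 = 65900
942 + 96 = 1038;  5120 + 1038 = 6158;  20341 + 6158 = 26499;  65900 + 26499 = 92399
1038 + 96 = 1134;  6158 + 1134 = 7292;  26499 + 7292 = 33791;  92399 + 33791 = 126190
1134 + 96 = 1230;  7292 + 1230 = 8522;  33791 + 8522 = 42313;  126190 + 42313 = 168503

168503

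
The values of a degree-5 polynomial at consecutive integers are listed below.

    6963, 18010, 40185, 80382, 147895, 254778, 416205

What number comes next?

650830

11047, 22175, 40197, 67513, 106883, 161427
11128, 18022, 27316, 39370, 54544
6894, 9294, 12054, 15174
2400, 2760, 3120
360, 360
The fifth differences are constant (360).
3120 + 360 = 3480;  15174 + 3480 = 18654;  54544 + 18654 = 73198;  161427 + 73198 = 234625;  416205 + 234625 = 650830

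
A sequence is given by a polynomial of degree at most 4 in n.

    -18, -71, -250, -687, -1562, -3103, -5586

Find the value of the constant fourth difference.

First differences: -53, -179, -437, -875, -1541, -2483
Second differences: -126, -258, -438, -666, -942
Third differences: -132, -180, -228, -276
Fourth differences: -48, -48, -48

-48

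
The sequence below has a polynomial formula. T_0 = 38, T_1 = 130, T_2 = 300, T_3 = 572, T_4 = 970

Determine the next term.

Δ: 92 , 170 , 272 , 398
Δ²: 78 , 102 , 126
Δ³: 24 , 24
Constant third difference = 24, so extend:
126 + 24 = 150;  398 + 150 = 548;  970 + 548 = 1518

1518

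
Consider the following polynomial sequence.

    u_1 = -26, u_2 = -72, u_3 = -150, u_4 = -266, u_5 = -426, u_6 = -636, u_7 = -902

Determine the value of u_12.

-3282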